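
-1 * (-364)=364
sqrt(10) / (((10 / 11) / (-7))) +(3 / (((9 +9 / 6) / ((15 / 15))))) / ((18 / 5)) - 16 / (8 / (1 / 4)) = -77*sqrt(10) / 10 - 53 / 126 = -24.77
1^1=1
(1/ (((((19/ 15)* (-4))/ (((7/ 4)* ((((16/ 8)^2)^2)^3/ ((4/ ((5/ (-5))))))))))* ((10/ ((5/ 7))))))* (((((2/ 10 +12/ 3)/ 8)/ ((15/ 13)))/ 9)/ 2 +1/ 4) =1982/ 285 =6.95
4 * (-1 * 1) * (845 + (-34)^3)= 153836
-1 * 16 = -16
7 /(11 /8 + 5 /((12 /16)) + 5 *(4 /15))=56 /75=0.75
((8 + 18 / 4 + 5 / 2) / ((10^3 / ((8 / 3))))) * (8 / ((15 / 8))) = 64 / 375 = 0.17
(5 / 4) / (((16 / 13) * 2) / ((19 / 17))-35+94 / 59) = -0.04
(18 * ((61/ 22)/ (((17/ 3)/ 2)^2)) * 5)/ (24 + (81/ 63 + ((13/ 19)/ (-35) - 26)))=-269325/ 6358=-42.36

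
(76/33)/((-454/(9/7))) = -0.01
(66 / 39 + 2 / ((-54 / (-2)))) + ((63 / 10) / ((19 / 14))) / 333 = 2196499 / 1233765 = 1.78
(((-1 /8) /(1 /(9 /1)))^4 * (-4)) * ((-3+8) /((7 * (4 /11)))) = -360855 /28672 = -12.59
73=73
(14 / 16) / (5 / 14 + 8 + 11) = 49 / 1084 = 0.05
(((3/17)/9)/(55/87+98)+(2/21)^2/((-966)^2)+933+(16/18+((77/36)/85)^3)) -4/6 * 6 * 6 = 284143992009962081305817/312284201312548584000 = 909.89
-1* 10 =-10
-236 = -236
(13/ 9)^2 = 169/ 81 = 2.09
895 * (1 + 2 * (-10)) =-17005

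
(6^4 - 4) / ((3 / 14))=18088 / 3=6029.33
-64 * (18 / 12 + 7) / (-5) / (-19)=-544 / 95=-5.73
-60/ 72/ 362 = -5/ 2172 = -0.00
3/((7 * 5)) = 3/35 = 0.09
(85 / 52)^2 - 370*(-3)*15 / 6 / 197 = 8926925 / 532688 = 16.76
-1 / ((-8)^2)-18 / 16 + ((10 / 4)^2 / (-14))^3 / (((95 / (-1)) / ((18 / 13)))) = -24710407 / 21688576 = -1.14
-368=-368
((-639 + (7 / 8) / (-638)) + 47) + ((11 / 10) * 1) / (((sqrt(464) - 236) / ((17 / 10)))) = -592.01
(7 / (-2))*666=-2331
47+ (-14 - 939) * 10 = -9483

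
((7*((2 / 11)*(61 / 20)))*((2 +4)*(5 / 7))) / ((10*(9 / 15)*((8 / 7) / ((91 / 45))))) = 38857 / 7920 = 4.91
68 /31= 2.19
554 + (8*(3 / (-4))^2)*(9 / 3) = 1135 / 2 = 567.50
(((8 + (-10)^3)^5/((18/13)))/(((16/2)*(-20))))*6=390257928306688/15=26017195220445.87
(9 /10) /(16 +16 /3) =27 /640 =0.04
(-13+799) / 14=56.14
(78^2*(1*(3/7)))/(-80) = -4563/140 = -32.59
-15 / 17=-0.88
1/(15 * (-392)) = -1/5880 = -0.00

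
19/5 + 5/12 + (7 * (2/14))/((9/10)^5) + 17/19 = 152692841/22438620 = 6.80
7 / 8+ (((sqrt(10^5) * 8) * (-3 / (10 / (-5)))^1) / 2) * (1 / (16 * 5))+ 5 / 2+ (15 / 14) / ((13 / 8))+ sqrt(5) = sqrt(5)+ 2937 / 728+ 15 * sqrt(10) / 2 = 29.99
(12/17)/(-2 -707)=-12/12053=-0.00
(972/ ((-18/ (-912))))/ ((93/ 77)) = 1264032/ 31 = 40775.23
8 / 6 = 4 / 3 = 1.33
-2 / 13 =-0.15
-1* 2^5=-32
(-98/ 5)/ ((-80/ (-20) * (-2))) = 49/ 20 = 2.45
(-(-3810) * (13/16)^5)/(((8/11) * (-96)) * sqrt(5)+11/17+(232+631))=749516183845 * sqrt(5)/5741363273728+1186748654150345/734894499037184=1.91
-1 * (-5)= 5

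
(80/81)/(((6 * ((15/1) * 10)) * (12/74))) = 74/10935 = 0.01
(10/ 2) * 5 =25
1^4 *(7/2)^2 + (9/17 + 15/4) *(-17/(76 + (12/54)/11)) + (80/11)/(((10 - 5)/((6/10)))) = 20143067/1655720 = 12.17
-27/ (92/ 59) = -17.32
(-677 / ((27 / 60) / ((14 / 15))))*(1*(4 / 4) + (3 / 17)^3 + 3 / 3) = -373546936 / 132651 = -2816.01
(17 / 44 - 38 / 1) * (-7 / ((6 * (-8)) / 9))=-34755 / 704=-49.37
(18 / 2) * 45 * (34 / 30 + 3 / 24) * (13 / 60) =110.42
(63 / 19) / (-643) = -63 / 12217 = -0.01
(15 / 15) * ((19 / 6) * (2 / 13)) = 19 / 39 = 0.49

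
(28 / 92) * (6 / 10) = 21 / 115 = 0.18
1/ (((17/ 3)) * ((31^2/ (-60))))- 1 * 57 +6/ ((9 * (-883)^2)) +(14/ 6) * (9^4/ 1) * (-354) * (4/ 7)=-118340936689187957/ 38213337579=-3096849.01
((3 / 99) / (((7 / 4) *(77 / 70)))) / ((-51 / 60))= -800 / 43197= -0.02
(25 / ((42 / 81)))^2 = 455625 / 196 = 2324.62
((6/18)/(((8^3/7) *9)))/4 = 7/55296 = 0.00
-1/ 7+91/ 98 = 11/ 14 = 0.79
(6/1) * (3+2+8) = 78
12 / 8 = 3 / 2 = 1.50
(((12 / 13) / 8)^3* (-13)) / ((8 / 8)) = -27 / 1352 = -0.02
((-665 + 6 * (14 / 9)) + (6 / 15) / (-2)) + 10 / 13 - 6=-128914 / 195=-661.10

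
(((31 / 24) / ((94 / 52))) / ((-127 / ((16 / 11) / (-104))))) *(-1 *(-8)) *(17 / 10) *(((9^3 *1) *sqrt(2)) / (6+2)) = 128061 *sqrt(2) / 1313180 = 0.14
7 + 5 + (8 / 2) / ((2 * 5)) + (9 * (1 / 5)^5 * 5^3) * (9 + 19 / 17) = 6818 / 425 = 16.04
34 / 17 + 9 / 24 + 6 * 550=26419 / 8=3302.38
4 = 4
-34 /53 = -0.64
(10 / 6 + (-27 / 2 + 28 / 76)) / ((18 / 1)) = -1307 / 2052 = -0.64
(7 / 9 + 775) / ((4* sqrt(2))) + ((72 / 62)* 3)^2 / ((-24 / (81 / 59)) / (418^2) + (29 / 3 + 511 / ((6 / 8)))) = 13756369968 / 783173003339 + 3491* sqrt(2) / 36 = 137.16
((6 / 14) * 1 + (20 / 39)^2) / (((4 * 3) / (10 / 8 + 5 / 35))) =7363 / 91728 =0.08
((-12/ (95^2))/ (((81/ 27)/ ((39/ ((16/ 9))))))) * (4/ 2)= -351/ 18050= -0.02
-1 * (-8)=8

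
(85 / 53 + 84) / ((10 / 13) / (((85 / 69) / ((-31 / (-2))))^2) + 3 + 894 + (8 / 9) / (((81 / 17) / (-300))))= 41420586870 / 465871138069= 0.09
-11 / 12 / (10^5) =-11 / 1200000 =-0.00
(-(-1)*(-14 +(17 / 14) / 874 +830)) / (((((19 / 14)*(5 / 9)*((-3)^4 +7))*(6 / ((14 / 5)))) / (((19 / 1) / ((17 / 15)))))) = 37001727 / 384560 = 96.22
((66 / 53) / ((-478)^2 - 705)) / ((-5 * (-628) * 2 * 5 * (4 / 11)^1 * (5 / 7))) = 2541 / 3790698118000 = 0.00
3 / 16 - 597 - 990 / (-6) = -6909 / 16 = -431.81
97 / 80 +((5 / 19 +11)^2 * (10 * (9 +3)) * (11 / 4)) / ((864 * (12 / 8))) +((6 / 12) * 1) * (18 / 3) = 36.51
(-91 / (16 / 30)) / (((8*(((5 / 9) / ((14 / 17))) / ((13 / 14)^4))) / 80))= -1880.42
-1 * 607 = -607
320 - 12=308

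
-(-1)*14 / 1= 14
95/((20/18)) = 171/2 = 85.50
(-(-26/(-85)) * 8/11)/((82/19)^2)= -0.01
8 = 8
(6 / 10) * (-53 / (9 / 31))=-1643 / 15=-109.53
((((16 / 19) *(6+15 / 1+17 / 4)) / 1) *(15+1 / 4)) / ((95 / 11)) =67771 / 1805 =37.55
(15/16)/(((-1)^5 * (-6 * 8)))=5/256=0.02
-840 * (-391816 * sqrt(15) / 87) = 109708480 * sqrt(15) / 29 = 14651693.65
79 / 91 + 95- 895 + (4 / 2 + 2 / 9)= -652669 / 819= -796.91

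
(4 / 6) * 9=6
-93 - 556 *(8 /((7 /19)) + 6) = -108515 /7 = -15502.14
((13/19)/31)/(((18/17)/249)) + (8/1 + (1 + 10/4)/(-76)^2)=14171611/1074336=13.19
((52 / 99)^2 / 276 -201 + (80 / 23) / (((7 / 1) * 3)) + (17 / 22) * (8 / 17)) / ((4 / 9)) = -949000259 / 2103948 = -451.06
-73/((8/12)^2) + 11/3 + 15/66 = -21167/132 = -160.36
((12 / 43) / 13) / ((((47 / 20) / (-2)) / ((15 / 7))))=-7200 / 183911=-0.04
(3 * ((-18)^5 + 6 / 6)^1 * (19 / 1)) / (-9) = 35901773 / 3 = 11967257.67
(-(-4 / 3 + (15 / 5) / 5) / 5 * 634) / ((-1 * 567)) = -6974 / 42525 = -0.16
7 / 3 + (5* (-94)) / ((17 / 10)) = -13981 / 51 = -274.14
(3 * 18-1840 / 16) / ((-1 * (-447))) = -61 / 447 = -0.14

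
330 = 330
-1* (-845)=845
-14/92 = -7/46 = -0.15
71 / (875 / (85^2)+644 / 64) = 328304 / 47089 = 6.97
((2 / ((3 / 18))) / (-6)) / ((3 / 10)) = -20 / 3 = -6.67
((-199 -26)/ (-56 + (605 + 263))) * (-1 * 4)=1.11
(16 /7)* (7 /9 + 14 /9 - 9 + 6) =-32 /21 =-1.52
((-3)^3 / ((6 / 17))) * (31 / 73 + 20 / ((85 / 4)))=-15255 / 146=-104.49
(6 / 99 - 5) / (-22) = 163 / 726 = 0.22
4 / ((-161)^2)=4 / 25921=0.00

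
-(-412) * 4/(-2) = -824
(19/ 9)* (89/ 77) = 1691/ 693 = 2.44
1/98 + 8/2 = 393/98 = 4.01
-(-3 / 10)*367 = 1101 / 10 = 110.10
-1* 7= -7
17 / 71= 0.24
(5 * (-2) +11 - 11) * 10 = -100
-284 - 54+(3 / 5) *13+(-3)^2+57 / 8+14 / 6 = -311.74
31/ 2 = 15.50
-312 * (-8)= 2496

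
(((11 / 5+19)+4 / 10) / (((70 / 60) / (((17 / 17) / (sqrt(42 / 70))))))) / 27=8 * sqrt(15) / 35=0.89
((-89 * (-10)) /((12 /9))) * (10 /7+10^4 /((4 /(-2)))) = -23355825 /7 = -3336546.43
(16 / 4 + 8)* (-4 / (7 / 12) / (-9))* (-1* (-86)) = 5504 / 7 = 786.29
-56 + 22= -34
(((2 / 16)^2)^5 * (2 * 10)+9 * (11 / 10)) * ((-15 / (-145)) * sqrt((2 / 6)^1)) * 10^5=8304721935625 * sqrt(3) / 243269632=59128.63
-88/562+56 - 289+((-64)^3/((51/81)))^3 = -99636251047259945276253/1380553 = -72171261115842669.77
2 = 2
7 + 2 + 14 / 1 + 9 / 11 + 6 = 328 / 11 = 29.82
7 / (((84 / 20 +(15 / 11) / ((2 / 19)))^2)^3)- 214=-9661513694236583634326 / 45147260311390236609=-214.00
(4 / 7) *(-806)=-3224 / 7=-460.57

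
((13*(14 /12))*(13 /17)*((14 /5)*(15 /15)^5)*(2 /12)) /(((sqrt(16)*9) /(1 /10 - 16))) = -438893 /183600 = -2.39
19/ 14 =1.36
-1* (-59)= 59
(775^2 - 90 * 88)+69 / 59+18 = 34970726 / 59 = 592724.17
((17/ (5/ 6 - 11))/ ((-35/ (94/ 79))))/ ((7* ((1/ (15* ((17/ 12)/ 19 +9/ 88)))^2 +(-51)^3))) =-37717705860/ 616098735777931721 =-0.00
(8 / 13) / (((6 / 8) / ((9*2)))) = 192 / 13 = 14.77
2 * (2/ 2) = 2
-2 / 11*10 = -20 / 11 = -1.82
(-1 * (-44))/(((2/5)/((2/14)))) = 110/7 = 15.71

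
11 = 11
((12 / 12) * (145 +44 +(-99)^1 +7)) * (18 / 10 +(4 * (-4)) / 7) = -1649 / 35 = -47.11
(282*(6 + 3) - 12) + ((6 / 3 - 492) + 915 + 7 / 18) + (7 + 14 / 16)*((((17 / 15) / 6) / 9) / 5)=10625119 / 3600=2951.42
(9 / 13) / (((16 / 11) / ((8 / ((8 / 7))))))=693 / 208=3.33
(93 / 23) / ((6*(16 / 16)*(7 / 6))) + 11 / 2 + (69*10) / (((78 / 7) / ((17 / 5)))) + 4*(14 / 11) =10208721 / 46046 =221.71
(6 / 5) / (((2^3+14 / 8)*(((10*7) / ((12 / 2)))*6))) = 4 / 2275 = 0.00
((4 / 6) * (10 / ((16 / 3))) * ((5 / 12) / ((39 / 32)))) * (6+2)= 400 / 117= 3.42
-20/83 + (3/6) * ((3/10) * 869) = 215981/1660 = 130.11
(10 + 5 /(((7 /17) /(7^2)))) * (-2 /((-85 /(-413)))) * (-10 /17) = 3458.34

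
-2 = -2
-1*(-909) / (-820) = -909 / 820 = -1.11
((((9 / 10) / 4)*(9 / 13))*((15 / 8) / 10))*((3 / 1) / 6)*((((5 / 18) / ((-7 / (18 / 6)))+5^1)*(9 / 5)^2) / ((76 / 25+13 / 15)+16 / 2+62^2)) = 807003 / 13474080256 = 0.00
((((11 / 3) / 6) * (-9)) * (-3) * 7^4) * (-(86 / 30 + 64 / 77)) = -1464953 / 10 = -146495.30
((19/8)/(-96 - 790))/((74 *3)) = -19/1573536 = -0.00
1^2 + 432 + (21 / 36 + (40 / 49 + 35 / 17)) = 4362839 / 9996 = 436.46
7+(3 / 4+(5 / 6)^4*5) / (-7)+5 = 104767 / 9072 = 11.55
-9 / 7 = -1.29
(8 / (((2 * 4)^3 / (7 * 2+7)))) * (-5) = -105 / 64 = -1.64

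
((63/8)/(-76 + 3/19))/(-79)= 1197/910712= 0.00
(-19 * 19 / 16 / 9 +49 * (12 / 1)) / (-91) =-84311 / 13104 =-6.43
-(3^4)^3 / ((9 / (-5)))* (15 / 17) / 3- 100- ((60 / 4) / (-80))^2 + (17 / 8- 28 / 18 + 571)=3419691455 / 39168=87308.30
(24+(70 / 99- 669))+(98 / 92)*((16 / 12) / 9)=-644.14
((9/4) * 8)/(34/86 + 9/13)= 5031/304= 16.55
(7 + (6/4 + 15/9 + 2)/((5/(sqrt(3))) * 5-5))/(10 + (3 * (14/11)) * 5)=31 * sqrt(3)/3840 + 1571/6400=0.26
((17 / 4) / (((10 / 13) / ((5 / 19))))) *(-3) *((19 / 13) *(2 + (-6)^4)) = -33099 / 4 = -8274.75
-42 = -42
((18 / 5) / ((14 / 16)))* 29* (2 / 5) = 8352 / 175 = 47.73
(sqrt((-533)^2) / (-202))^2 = 6.96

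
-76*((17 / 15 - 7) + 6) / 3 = -152 / 45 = -3.38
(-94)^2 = 8836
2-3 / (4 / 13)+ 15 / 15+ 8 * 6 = 165 / 4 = 41.25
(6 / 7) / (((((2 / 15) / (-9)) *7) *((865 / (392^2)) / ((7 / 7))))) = -254016 / 173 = -1468.30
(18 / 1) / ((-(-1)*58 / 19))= 171 / 29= 5.90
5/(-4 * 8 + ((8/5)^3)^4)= 1220703125/60906976736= 0.02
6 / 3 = 2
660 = 660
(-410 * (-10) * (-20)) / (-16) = 5125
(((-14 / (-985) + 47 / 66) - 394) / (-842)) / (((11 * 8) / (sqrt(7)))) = 25566721 * sqrt(7) / 4816980960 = 0.01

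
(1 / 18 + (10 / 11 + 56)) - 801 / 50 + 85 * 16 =3467338 / 2475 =1400.94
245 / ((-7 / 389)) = -13615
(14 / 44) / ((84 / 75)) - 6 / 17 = -103 / 1496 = -0.07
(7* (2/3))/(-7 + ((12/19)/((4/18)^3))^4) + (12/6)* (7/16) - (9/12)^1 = 68630567112259/549042668616216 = 0.13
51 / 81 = 17 / 27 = 0.63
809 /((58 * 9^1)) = 809 /522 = 1.55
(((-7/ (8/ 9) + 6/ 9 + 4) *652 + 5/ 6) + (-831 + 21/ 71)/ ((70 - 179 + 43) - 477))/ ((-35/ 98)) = 375924934/ 64255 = 5850.52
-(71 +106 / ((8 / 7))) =-655 / 4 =-163.75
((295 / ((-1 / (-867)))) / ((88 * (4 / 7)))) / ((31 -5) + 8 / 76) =34016745 / 174592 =194.84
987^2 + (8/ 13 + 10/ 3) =37992745/ 39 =974172.95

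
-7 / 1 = -7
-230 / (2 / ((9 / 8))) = -1035 / 8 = -129.38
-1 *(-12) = 12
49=49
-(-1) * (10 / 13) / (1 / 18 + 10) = 180 / 2353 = 0.08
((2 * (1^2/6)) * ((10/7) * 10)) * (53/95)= 2.66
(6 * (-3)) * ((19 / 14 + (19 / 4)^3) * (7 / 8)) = -437589 / 256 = -1709.33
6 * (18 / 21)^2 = 4.41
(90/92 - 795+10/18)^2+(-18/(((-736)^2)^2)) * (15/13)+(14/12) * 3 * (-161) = 97180157279912973641/154493293953024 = 629025.08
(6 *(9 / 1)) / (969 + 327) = 1 / 24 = 0.04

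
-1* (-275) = 275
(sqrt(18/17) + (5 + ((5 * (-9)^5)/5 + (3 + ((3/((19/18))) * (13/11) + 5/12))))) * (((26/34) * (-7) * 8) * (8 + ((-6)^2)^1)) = 111238083.17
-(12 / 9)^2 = -16 / 9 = -1.78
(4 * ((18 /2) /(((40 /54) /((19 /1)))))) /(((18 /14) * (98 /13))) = 6669 /70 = 95.27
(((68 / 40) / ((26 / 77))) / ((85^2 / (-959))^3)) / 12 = -67912004083 / 69218028750000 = -0.00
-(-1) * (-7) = -7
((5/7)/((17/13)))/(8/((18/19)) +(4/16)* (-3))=2340/32963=0.07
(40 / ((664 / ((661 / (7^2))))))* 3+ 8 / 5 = 82111 / 20335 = 4.04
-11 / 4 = -2.75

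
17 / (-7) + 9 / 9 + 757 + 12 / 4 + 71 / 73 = 759.54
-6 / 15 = -2 / 5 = -0.40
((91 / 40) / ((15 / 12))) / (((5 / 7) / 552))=175812 / 125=1406.50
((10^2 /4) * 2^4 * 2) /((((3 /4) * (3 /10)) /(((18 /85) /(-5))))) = -2560 /17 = -150.59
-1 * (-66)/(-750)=-11/125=-0.09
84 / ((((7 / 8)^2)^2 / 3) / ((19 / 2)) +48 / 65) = 637378560 / 5759393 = 110.67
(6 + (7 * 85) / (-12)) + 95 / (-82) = -22013 / 492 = -44.74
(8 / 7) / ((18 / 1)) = 4 / 63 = 0.06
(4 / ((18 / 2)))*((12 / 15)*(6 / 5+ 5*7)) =12.87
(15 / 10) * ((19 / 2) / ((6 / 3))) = 7.12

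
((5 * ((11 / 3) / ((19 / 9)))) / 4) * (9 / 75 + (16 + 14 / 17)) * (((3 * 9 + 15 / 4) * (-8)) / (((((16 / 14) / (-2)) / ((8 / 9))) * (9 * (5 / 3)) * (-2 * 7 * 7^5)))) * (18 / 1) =-512787 / 7142975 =-0.07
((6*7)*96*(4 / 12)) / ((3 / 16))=7168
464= 464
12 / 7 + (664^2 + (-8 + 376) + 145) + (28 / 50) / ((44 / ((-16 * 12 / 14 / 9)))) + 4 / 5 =441411.49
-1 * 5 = -5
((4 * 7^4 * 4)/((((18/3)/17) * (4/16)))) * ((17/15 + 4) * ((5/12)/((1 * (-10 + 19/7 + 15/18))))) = -352005808/2439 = -144323.82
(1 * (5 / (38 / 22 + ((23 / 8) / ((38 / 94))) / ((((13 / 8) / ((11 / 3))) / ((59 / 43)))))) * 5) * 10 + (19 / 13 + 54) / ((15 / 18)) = 20849660553 / 270486320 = 77.08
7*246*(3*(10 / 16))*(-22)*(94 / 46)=-6677055 / 46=-145153.37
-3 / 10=-0.30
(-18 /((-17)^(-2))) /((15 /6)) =-10404 /5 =-2080.80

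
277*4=1108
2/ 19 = 0.11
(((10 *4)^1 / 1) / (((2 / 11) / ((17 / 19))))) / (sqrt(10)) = 62.25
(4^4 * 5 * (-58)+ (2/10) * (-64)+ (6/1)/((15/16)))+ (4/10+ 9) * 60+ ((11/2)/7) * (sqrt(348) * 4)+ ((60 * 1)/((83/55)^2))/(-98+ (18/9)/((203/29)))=-144665974651/1963365+ 44 * sqrt(87)/7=-73624.04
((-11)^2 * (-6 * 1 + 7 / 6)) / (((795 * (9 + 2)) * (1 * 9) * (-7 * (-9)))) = -319 / 2704590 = -0.00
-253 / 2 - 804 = -1861 / 2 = -930.50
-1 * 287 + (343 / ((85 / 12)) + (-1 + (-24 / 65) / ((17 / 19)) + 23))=-239773 / 1105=-216.99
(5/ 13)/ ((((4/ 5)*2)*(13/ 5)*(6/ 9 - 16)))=-375/ 62192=-0.01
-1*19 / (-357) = 19 / 357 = 0.05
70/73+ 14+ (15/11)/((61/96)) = 837852/48983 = 17.10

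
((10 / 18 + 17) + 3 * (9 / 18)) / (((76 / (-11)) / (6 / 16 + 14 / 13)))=-569723 / 142272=-4.00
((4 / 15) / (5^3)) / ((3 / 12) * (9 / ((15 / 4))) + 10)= 4 / 19875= 0.00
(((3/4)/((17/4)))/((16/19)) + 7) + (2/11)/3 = 65257/8976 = 7.27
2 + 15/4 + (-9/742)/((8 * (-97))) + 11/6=13099295/1727376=7.58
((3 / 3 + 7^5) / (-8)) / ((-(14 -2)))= 2101 / 12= 175.08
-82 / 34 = -41 / 17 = -2.41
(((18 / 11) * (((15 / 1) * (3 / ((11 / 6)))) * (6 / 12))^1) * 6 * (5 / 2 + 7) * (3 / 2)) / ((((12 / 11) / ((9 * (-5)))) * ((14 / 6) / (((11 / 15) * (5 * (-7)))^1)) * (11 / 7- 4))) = -21815325 / 68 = -320813.60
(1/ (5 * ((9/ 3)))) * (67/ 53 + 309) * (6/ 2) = 16444/ 265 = 62.05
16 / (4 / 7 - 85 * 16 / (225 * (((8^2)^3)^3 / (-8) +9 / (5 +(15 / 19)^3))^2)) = 28.00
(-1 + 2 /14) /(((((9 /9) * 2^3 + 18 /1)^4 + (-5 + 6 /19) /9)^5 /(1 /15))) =-292422339702 /101979547958212347967973084134870843578245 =-0.00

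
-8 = -8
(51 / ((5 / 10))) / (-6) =-17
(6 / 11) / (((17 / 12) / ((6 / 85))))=432 / 15895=0.03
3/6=1/2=0.50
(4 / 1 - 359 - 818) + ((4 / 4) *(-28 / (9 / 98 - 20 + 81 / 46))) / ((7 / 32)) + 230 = -4785495 / 5113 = -935.95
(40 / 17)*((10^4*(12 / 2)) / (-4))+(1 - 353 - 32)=-606528 / 17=-35678.12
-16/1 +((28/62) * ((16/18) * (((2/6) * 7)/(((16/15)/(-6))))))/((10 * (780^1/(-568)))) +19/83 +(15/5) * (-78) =-375379171/1505205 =-249.39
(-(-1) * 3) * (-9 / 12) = -9 / 4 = -2.25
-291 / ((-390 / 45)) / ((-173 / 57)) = -49761 / 4498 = -11.06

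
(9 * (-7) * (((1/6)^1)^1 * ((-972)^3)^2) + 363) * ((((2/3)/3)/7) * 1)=-5903310539417775886/21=-281110025686560756.48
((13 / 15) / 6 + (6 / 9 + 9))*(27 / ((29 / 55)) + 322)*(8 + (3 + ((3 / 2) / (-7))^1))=1443063059 / 36540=39492.69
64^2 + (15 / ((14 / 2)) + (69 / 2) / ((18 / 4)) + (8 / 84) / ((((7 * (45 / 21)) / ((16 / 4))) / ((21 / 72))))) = 3879997 / 945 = 4105.82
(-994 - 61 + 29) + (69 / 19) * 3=-1015.11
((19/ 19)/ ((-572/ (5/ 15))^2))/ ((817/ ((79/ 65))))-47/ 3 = -2449889991041/ 156375956880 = -15.67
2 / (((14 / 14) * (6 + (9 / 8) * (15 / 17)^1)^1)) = 272 / 951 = 0.29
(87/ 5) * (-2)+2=-164/ 5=-32.80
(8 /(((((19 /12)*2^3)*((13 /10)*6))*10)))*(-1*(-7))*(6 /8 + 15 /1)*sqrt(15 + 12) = 4.64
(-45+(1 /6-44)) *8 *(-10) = 21320 /3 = 7106.67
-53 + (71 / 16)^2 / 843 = -11432783 / 215808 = -52.98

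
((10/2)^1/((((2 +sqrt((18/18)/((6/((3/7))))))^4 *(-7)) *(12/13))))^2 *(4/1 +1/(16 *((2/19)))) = 6075511473577/321538321500000 - 26775479003 *sqrt(14)/6698715031250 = 0.00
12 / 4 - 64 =-61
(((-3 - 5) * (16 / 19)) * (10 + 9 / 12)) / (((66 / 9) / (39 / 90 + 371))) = -348472 / 95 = -3668.13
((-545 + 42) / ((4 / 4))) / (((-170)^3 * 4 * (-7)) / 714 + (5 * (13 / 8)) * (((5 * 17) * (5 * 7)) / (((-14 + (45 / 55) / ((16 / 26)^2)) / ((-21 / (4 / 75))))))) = -2515503 / 4983792250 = -0.00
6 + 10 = 16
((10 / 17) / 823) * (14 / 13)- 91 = -16551213 / 181883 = -91.00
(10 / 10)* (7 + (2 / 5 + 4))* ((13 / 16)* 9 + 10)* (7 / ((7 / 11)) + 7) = 142101 / 40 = 3552.52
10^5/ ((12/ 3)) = 25000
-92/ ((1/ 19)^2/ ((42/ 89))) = -1394904/ 89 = -15673.08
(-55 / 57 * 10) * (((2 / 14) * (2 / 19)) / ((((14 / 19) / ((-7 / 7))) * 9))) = 550 / 25137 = 0.02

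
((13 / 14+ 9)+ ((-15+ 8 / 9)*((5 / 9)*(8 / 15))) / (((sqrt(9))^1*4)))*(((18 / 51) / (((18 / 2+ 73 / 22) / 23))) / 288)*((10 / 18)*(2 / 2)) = 123685375 / 10156113072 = 0.01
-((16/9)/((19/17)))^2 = -73984/29241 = -2.53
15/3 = 5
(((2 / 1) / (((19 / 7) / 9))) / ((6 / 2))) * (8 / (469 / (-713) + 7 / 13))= -222456 / 1501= -148.21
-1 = -1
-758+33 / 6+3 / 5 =-7519 / 10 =-751.90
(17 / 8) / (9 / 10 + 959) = 85 / 38396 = 0.00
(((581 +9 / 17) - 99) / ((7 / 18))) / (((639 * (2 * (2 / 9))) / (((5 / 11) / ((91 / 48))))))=1.05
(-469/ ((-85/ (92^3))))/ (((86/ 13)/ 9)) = 21364473312/ 3655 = 5845273.14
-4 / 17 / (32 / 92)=-23 / 34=-0.68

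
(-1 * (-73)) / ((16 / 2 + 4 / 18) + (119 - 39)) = 0.83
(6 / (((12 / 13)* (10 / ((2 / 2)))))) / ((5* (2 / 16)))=26 / 25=1.04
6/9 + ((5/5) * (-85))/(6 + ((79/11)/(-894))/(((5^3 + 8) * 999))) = -317507221112/23519053167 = -13.50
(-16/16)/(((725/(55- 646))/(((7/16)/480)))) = 1379/1856000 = 0.00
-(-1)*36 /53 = 36 /53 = 0.68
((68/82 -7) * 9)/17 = -2277/697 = -3.27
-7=-7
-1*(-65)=65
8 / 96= 0.08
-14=-14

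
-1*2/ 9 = -0.22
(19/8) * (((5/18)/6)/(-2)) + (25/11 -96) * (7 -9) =3562091/19008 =187.40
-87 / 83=-1.05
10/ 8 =5/ 4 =1.25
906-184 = 722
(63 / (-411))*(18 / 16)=-189 / 1096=-0.17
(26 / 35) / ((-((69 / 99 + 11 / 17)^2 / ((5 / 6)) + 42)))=-1363791 / 81086257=-0.02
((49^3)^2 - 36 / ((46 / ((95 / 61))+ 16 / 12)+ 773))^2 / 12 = 10055751040257643323813537796249 / 629858215308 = 15965102614943891330.23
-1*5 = -5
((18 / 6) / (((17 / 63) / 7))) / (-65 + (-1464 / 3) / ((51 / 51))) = -189 / 1343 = -0.14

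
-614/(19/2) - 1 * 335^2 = -2133503/19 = -112289.63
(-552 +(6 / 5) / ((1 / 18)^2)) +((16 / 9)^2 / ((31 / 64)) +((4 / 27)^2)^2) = -12905814736 / 82373355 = -156.67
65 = 65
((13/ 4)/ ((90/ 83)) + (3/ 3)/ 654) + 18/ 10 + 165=6662903/ 39240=169.80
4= 4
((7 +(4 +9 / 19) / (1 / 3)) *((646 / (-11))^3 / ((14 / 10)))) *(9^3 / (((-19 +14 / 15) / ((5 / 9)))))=167221442412000 / 2524907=66228753.14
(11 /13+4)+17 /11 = 6.39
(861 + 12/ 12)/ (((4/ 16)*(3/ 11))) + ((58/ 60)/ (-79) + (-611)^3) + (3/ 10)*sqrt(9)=-90094162541/ 395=-228086487.45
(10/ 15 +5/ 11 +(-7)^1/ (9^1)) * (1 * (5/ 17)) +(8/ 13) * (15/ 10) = 1318/ 1287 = 1.02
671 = 671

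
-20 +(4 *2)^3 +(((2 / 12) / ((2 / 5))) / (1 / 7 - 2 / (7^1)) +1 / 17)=99785 / 204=489.14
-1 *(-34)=34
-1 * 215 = -215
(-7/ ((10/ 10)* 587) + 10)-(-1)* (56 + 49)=67498/ 587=114.99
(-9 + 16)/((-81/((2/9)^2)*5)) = -28/32805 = -0.00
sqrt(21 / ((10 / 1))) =sqrt(210) / 10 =1.45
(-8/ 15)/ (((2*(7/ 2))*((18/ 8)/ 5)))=-32/ 189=-0.17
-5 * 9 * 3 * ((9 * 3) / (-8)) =3645 / 8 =455.62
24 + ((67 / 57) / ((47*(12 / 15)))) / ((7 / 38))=47711 / 1974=24.17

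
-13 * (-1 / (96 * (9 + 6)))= 13 / 1440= 0.01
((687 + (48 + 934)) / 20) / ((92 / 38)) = 31711 / 920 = 34.47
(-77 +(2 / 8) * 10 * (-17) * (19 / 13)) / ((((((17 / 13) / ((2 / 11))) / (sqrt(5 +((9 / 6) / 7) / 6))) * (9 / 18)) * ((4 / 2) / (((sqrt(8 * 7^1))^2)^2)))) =-810208 * sqrt(987) / 187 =-136117.35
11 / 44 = 1 / 4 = 0.25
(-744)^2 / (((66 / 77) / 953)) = 615439776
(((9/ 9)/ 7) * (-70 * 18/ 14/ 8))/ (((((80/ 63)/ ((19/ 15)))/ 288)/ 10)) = -4617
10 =10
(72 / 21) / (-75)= -8 / 175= -0.05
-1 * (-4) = 4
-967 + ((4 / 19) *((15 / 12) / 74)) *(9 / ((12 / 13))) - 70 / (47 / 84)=-288665131 / 264328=-1092.07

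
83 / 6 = 13.83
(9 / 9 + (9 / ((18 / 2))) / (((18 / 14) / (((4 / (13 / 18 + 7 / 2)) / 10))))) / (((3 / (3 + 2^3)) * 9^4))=374 / 623295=0.00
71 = 71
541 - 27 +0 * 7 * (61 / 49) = 514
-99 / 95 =-1.04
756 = 756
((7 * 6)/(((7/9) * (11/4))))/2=108/11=9.82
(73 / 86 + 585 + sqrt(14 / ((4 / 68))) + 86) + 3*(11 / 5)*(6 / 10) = sqrt(238) + 1452989 / 2150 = 691.24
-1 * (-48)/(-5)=-48/5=-9.60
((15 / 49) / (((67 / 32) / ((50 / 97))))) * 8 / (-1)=-0.60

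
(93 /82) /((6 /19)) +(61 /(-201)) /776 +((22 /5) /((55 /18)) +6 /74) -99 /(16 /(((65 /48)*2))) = -1102217807933 /94646236800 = -11.65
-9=-9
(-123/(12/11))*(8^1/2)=-451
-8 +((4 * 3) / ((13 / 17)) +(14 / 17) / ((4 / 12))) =2246 / 221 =10.16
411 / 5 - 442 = -1799 / 5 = -359.80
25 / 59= 0.42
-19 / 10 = -1.90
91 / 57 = 1.60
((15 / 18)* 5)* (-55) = -1375 / 6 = -229.17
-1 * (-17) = 17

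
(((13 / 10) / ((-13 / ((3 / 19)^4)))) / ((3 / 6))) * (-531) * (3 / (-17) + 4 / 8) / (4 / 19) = 473121 / 4664120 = 0.10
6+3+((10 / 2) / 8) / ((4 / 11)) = 10.72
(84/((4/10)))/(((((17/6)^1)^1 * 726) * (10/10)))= 210/2057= 0.10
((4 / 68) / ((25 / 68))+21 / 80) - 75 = -29831 / 400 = -74.58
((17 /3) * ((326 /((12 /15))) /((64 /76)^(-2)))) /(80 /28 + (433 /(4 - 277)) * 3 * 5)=-32276608 /412623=-78.22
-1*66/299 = -66/299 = -0.22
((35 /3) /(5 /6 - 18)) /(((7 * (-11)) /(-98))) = -980 /1133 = -0.86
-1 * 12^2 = -144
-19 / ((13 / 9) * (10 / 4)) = -342 / 65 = -5.26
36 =36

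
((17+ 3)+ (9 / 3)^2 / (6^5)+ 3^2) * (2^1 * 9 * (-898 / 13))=-11250593 / 312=-36059.59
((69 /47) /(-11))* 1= -69 /517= -0.13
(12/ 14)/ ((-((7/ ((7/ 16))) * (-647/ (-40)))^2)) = -75/ 5860526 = -0.00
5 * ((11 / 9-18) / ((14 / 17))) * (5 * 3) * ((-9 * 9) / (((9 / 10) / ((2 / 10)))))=192525 / 7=27503.57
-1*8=-8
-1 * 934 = -934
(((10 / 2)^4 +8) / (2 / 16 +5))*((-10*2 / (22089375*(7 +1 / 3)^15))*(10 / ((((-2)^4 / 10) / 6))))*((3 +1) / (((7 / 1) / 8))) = -1009206459 / 502182759689785604682560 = -0.00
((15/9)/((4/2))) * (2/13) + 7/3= 32/13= 2.46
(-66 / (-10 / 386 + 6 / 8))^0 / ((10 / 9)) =9 / 10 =0.90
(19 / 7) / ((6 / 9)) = 57 / 14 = 4.07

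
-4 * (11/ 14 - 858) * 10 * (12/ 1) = 2880240/ 7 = 411462.86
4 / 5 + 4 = 4.80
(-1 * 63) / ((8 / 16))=-126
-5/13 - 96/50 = -749/325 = -2.30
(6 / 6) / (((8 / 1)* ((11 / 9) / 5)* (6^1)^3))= 5 / 2112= 0.00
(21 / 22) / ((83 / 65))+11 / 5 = 26911 / 9130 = 2.95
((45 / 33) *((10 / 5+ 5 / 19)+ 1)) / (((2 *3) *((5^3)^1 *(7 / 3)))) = 0.00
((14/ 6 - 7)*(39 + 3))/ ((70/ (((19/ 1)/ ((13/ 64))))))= -17024/ 65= -261.91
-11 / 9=-1.22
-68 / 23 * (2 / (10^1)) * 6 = -408 / 115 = -3.55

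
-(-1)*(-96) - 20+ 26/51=-5890/51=-115.49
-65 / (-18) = 65 / 18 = 3.61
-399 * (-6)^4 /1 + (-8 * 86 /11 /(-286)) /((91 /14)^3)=-1787049885872 /3455881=-517104.00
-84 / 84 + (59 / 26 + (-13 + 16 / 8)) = -253 / 26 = -9.73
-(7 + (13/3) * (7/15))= -406/45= -9.02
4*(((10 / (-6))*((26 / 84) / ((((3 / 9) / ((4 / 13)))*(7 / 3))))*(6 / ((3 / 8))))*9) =-5760 / 49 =-117.55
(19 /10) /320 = 19 /3200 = 0.01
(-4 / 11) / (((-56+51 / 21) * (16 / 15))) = 7 / 1100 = 0.01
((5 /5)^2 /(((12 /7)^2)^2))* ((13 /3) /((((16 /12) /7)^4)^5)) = 35736756536327978138324326191 /281474976710656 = 126962463782575.62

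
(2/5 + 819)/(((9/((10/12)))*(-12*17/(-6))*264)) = 241/28512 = 0.01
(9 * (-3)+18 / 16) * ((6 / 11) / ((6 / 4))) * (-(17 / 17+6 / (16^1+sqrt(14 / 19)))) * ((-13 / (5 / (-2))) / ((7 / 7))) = 8979867 / 133375 - 8073 * sqrt(266) / 133375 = 66.34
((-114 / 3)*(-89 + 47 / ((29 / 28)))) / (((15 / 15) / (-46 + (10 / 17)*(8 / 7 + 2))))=-252559780 / 3451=-73184.52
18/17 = 1.06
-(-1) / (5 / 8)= 8 / 5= 1.60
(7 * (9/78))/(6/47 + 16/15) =14805/21892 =0.68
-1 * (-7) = 7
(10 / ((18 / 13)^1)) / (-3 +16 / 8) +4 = -29 / 9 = -3.22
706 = 706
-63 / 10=-6.30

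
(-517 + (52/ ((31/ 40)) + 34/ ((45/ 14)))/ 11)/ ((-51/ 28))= 219100252/ 782595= 279.97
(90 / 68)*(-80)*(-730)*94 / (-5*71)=-24703200 / 1207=-20466.61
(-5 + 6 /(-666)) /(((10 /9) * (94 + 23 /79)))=-21962 /459355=-0.05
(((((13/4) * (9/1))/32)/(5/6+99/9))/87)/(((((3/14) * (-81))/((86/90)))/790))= -309127/8005392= -0.04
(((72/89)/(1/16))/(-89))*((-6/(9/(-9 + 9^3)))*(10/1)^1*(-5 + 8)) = 16588800/7921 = 2094.28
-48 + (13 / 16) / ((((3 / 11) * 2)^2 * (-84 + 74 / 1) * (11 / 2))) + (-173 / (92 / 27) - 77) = -11646409 / 66240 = -175.82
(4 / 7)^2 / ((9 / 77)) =2.79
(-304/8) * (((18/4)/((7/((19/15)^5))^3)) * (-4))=69.13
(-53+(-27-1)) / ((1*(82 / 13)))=-1053 / 82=-12.84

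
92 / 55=1.67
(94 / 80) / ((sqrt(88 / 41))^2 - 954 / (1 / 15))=-1927 / 23464880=-0.00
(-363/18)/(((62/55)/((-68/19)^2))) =-7693180/33573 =-229.15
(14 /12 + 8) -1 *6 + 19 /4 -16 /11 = 853 /132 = 6.46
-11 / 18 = -0.61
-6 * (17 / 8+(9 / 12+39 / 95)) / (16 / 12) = -22473 / 1520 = -14.78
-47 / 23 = -2.04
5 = 5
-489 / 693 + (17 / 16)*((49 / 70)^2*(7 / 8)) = -739439 / 2956800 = -0.25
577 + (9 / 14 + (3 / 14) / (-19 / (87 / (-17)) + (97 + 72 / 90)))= 51015293 / 88316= 577.64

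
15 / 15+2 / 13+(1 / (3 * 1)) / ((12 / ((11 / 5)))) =2843 / 2340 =1.21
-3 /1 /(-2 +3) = -3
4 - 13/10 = 2.70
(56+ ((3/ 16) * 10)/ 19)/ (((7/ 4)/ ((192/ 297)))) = 20.72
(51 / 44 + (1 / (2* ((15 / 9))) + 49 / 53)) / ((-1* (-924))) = 0.00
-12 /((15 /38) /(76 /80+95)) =-2916.88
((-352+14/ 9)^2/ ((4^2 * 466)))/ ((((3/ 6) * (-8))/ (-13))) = 32330077/ 603936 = 53.53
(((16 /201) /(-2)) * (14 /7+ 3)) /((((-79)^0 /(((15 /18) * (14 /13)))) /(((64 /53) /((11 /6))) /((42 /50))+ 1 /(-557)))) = -39518200 /282840701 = -0.14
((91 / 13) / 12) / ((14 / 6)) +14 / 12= 1.42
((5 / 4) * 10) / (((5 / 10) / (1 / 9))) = 25 / 9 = 2.78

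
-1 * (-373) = 373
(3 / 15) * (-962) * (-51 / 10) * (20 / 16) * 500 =613275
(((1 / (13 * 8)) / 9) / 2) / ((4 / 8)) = 1 / 936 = 0.00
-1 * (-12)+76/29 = 424/29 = 14.62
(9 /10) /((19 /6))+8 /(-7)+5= 2754 /665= 4.14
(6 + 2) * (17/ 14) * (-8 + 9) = 68/ 7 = 9.71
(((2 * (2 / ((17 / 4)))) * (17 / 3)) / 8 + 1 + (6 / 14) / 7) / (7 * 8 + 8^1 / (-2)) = 127 / 3822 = 0.03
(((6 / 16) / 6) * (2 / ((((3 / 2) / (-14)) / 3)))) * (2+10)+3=-39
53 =53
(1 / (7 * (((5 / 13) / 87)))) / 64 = 1131 / 2240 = 0.50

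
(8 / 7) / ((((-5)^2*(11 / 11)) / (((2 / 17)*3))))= 48 / 2975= 0.02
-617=-617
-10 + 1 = -9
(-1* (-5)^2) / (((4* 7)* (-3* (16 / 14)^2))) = 175 / 768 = 0.23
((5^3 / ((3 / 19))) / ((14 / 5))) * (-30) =-59375 / 7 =-8482.14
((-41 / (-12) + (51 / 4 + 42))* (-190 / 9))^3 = -36445767198875 / 19683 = -1851636803.28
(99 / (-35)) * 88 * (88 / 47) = -766656 / 1645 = -466.05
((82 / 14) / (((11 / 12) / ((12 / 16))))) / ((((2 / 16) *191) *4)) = 738 / 14707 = 0.05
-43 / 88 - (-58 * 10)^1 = 50997 / 88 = 579.51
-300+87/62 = -18513/62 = -298.60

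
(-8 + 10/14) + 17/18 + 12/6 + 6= 209/126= 1.66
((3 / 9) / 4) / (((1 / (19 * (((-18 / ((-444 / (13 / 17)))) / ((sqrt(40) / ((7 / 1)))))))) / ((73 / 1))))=126217 * sqrt(10) / 100640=3.97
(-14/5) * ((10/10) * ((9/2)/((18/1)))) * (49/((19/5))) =-343/38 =-9.03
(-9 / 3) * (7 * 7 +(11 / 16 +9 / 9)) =-2433 / 16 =-152.06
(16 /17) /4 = 4 /17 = 0.24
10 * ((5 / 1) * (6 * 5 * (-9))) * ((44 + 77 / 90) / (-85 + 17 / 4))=2422200 / 323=7499.07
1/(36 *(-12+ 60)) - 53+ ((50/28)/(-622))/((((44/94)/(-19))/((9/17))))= -37239947917/703467072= -52.94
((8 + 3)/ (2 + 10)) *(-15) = -55/ 4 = -13.75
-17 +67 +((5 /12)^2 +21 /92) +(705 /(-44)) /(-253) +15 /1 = 65.47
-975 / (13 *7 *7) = -1.53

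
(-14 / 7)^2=4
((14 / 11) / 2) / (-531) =-7 / 5841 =-0.00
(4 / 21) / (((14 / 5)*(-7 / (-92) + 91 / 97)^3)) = 7106875130240 / 108995113868697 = 0.07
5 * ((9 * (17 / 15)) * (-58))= -2958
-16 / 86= -8 / 43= -0.19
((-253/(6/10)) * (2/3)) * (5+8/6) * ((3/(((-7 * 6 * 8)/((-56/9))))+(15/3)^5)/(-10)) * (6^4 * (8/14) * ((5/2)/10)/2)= 1081594228/21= 51504487.05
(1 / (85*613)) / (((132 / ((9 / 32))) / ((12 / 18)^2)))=1 / 55022880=0.00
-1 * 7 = -7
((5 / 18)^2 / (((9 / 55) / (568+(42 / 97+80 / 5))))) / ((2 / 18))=38974375 / 15714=2480.23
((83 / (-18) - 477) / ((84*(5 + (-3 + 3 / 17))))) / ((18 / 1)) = -147373 / 1006992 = -0.15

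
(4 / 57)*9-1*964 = -18304 / 19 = -963.37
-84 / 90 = -14 / 15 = -0.93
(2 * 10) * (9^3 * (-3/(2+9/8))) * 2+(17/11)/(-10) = -3079313/110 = -27993.75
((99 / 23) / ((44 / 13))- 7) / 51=-31 / 276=-0.11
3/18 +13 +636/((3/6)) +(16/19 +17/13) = 1907803/1482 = 1287.32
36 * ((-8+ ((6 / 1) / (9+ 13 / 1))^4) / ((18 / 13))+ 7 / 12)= -2735761 / 14641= -186.86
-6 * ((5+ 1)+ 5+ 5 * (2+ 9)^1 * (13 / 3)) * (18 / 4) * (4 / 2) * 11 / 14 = -74052 / 7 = -10578.86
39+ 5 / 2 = 83 / 2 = 41.50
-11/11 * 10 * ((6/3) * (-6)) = 120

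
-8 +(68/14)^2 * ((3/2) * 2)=3076/49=62.78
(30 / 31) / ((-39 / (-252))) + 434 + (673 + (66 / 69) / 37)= 1113.28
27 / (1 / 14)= 378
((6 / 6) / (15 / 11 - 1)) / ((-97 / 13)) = -143 / 388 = -0.37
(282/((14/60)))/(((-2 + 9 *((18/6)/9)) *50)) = 846/35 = 24.17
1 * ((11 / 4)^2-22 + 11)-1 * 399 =-6439 / 16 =-402.44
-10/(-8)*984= 1230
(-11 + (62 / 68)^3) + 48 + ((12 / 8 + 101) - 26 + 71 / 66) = 149591527 / 1297032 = 115.33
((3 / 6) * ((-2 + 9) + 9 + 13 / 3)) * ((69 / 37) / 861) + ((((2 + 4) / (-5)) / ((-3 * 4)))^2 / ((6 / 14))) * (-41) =-992501 / 1061900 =-0.93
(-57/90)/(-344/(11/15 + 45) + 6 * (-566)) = 6517/35022240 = 0.00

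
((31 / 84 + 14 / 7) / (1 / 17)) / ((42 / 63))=3383 / 56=60.41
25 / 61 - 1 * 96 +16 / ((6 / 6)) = -4855 / 61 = -79.59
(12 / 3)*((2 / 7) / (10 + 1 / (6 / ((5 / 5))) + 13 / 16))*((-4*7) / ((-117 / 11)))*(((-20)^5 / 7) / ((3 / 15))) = -90112000000 / 143871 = -626338.87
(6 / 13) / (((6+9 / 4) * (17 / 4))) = 32 / 2431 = 0.01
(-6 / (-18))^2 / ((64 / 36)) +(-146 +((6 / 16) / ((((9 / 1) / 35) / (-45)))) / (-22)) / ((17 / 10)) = -251523 / 2992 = -84.07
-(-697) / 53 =697 / 53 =13.15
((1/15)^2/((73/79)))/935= 79/15357375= 0.00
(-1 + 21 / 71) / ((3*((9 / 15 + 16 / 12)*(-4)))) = 125 / 4118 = 0.03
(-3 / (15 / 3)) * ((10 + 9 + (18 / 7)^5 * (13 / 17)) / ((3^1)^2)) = -5998609 / 857157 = -7.00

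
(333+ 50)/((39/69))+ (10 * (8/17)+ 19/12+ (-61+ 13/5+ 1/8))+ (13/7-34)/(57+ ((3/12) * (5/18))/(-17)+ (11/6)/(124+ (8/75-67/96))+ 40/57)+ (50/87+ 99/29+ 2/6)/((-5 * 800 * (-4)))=2477243942780352460509/3963127905050678000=625.07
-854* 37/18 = -15799/9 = -1755.44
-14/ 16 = -7/ 8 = -0.88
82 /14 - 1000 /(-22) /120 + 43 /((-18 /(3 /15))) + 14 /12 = 6.92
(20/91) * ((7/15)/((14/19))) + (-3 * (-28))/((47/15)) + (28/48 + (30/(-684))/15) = 80532617/2925468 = 27.53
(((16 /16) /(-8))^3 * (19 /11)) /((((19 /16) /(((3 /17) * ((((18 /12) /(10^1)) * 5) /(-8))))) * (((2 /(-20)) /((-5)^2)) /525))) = -590625 /95744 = -6.17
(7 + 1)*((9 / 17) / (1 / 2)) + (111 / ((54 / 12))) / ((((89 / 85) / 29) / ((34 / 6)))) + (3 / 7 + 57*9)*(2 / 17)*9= 421641130 / 95319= 4423.47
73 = 73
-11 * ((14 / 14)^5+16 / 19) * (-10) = 3850 / 19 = 202.63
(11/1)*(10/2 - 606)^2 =3973211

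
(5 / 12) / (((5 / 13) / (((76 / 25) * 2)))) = 494 / 75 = 6.59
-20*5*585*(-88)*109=561132000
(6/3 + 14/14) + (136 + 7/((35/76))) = 771/5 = 154.20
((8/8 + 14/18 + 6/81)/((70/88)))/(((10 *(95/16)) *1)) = 704/17955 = 0.04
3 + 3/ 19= 60/ 19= 3.16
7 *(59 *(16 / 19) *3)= 19824 / 19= 1043.37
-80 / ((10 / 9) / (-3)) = 216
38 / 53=0.72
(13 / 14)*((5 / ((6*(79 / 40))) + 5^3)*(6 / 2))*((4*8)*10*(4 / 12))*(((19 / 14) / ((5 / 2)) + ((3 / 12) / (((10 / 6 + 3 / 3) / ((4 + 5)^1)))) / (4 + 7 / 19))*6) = 52877624150 / 321293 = 164577.58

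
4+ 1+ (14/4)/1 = 17/2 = 8.50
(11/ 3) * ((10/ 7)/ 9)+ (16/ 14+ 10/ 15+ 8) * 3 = 30.01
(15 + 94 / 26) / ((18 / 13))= 13.44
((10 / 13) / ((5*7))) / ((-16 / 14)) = -1 / 52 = -0.02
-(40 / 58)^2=-400 / 841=-0.48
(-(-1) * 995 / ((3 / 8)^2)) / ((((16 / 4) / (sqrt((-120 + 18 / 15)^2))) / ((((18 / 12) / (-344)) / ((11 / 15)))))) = -53730 / 43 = -1249.53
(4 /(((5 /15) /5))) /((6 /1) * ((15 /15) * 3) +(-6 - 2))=6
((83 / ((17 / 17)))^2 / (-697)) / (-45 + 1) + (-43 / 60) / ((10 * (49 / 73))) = 26567437 / 225409800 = 0.12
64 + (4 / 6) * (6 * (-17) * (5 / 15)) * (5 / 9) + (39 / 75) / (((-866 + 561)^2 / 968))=3228307268 / 62791875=51.41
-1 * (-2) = 2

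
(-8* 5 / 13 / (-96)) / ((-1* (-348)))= 0.00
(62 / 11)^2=3844 / 121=31.77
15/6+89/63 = 493/126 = 3.91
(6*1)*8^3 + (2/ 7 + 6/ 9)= 64532/ 21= 3072.95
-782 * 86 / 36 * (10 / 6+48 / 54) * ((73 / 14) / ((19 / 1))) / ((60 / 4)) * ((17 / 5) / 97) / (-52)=479893459 / 8150851800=0.06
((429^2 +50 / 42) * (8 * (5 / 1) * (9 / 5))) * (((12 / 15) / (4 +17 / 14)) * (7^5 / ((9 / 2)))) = 8314513792256 / 1095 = 7593163280.60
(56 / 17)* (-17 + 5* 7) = 59.29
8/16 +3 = 7/2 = 3.50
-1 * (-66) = 66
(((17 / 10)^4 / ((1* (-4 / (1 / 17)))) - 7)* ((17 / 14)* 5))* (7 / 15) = -1614507 / 80000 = -20.18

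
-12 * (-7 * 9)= 756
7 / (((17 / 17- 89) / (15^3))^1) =-23625 / 88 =-268.47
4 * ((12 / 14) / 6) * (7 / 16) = 0.25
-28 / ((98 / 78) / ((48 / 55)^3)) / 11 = -17252352 / 12810875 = -1.35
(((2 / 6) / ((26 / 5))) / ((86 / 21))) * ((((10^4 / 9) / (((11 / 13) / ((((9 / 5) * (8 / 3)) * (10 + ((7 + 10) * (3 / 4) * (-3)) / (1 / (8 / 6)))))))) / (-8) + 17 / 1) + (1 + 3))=505.97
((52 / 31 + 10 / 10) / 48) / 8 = 83 / 11904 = 0.01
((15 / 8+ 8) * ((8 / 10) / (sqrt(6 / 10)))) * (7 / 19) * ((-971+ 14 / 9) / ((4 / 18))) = -964985 * sqrt(15) / 228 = -16391.98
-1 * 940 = -940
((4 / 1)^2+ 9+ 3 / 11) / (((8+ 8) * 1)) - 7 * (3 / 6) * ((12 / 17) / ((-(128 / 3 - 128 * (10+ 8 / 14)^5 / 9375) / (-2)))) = 621636712331 / 392855901152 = 1.58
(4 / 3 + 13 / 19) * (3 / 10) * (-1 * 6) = -69 / 19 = -3.63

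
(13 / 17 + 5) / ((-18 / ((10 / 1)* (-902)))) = 441980 / 153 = 2888.76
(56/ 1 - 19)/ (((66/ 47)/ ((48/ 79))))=13912/ 869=16.01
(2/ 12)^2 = 1/ 36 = 0.03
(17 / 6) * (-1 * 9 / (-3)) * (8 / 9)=68 / 9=7.56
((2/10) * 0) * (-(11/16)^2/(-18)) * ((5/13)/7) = 0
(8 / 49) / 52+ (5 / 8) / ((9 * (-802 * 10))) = 230339 / 73565856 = 0.00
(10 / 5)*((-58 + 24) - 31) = -130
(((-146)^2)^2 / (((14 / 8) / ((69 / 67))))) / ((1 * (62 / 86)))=370897942.57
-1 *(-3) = 3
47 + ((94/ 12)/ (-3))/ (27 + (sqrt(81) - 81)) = 38117/ 810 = 47.06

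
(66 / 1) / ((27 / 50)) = 1100 / 9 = 122.22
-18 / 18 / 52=-1 / 52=-0.02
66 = 66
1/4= 0.25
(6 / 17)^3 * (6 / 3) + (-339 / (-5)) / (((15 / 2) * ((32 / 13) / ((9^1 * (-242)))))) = -7859441133 / 982600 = -7998.62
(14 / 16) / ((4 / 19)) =133 / 32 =4.16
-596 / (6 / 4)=-1192 / 3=-397.33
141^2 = 19881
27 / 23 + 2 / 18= 266 / 207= 1.29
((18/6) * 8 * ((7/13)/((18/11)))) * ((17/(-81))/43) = -5236/135837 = -0.04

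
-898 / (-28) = 449 / 14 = 32.07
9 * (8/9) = 8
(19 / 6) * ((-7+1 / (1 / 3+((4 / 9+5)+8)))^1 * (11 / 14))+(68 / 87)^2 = -436902185 / 26279568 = -16.63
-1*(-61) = 61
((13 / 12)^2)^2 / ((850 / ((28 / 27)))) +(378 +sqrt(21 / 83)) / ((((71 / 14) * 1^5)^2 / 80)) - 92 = 15680 * sqrt(1743) / 418403 +649981298942407 / 599741884800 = 1085.33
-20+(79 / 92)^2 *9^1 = -13.36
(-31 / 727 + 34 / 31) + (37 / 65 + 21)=33141079 / 1464905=22.62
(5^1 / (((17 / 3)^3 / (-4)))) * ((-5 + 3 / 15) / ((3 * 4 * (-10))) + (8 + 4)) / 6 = -5418 / 24565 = -0.22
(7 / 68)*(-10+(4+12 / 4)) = -21 / 68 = -0.31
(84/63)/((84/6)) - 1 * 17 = -355/21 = -16.90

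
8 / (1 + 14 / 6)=2.40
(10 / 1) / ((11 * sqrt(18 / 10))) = 10 * sqrt(5) / 33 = 0.68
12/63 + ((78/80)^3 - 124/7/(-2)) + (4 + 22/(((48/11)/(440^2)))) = 437284127233/448000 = 976080.64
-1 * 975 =-975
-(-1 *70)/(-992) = -35/496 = -0.07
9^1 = 9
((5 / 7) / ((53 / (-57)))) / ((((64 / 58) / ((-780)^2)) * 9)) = -34919625 / 742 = -47061.49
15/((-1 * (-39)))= 5/13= 0.38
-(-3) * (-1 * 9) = -27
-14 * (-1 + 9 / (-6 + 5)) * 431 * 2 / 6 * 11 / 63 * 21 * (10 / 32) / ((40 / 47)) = 7798945 / 288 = 27079.67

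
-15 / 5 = -3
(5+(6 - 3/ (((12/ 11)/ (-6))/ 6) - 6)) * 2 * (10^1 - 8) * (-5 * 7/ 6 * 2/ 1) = -14560/ 3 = -4853.33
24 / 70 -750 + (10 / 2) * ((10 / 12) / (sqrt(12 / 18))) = -26238 / 35 + 25 * sqrt(6) / 12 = -744.55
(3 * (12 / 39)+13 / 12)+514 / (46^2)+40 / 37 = 10169011 / 3053388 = 3.33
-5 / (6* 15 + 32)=-5 / 122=-0.04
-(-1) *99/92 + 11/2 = 605/92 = 6.58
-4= -4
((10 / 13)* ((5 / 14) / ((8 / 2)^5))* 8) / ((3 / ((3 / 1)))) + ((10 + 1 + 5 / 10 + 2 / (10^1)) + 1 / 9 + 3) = 7764517 / 524160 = 14.81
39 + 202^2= 40843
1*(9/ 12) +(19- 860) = -3361/ 4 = -840.25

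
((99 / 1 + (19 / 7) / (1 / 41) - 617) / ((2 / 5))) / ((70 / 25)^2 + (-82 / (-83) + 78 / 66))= -101.58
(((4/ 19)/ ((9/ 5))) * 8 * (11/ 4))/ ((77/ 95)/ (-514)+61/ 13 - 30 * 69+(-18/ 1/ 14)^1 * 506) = -102902800/ 108612876213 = -0.00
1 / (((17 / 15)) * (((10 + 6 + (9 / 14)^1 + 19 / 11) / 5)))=3850 / 16031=0.24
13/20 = 0.65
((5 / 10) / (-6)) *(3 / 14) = -1 / 56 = -0.02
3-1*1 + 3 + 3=8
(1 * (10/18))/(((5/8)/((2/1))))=16/9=1.78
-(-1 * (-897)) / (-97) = 897 / 97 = 9.25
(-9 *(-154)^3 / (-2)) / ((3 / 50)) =-273919800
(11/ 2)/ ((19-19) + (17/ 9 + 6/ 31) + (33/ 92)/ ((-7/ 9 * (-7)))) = 6917526/ 2702011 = 2.56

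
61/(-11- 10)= -61/21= -2.90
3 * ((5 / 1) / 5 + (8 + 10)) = 57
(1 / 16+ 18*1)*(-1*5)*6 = -4335 / 8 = -541.88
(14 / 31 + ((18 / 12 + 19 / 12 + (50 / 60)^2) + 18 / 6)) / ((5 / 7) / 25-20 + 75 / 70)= -20170 / 52731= -0.38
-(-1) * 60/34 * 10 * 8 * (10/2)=12000/17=705.88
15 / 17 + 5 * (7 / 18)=865 / 306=2.83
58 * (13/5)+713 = 4319/5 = 863.80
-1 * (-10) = 10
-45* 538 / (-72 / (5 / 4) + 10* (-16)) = 60525 / 544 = 111.26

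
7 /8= 0.88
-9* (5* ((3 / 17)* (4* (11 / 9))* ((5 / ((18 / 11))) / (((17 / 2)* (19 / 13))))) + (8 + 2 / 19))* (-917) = 1246168154 / 16473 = 75649.13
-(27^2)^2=-531441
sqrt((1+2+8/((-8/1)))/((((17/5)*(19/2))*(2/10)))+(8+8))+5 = 2*sqrt(425391)/323+5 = 9.04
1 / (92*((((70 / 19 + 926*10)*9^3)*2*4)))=0.00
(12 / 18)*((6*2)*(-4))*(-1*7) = 224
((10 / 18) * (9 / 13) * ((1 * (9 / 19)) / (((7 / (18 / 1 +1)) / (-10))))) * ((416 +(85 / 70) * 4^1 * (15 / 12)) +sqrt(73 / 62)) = -1329525 / 637-225 * sqrt(4526) / 2821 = -2092.53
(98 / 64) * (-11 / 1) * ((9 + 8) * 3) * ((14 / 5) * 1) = -2405.29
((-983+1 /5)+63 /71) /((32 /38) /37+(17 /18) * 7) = -4410918666 /29800475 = -148.02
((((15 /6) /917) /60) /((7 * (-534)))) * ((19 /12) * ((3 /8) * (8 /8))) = -19 /2632508928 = -0.00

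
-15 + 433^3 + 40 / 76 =1542471728 / 19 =81182722.53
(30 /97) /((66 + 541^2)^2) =30 /8312978182873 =0.00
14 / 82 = 7 / 41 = 0.17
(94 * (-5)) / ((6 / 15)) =-1175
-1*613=-613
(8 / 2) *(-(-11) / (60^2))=11 / 900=0.01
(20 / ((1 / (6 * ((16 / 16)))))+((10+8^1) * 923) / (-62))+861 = 22104 / 31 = 713.03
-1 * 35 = -35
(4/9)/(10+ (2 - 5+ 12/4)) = 0.04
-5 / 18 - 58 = -1049 / 18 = -58.28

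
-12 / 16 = -3 / 4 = -0.75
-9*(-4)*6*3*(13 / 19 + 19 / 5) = 276048 / 95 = 2905.77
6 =6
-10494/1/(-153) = 1166/17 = 68.59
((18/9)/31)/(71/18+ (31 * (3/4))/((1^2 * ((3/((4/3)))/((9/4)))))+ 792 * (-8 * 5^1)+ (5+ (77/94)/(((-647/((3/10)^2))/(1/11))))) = -0.00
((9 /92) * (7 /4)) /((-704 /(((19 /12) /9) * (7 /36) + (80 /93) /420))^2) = 935686921 /2060746484839612416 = 0.00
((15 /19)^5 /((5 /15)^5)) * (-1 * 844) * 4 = -622966950000 /2476099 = -251592.10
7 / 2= 3.50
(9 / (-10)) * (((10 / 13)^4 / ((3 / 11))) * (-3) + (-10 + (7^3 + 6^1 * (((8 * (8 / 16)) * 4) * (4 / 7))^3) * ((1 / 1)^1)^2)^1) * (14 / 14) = -433323428067 / 97964230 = -4423.28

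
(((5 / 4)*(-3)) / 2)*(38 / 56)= -285 / 224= -1.27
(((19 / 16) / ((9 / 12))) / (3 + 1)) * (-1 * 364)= -1729 / 12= -144.08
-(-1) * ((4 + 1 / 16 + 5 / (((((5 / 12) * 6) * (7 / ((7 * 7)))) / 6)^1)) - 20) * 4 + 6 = 1113 / 4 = 278.25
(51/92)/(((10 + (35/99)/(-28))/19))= 95931/90965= 1.05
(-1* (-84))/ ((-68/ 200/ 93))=-390600/ 17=-22976.47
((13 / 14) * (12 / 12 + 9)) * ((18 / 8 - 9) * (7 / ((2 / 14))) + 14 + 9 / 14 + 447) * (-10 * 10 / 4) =-5955625 / 196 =-30385.84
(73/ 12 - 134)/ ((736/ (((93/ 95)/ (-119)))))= 9517/ 6656384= 0.00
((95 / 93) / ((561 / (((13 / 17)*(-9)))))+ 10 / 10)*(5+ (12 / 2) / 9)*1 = 32438 / 5797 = 5.60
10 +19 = 29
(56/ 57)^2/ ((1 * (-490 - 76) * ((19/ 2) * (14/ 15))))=-1120/ 5823291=-0.00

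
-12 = -12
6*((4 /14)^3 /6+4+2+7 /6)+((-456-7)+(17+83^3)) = 195984720 /343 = 571384.02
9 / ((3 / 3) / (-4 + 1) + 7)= 27 / 20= 1.35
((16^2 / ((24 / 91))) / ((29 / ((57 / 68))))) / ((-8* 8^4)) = -1729 / 2019328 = -0.00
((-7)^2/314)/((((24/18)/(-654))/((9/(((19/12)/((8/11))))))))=-316.43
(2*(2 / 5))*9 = 36 / 5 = 7.20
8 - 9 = -1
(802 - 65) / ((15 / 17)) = 12529 / 15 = 835.27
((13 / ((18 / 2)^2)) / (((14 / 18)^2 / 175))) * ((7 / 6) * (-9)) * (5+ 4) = -8775 / 2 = -4387.50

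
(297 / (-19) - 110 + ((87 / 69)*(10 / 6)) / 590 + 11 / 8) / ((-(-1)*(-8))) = 76886773 / 4950336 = 15.53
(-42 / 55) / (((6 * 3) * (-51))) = 7 / 8415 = 0.00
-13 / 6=-2.17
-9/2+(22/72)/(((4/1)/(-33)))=-337/48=-7.02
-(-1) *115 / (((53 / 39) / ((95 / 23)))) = 18525 / 53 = 349.53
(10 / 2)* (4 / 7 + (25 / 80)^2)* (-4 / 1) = -5995 / 448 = -13.38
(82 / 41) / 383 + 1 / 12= 407 / 4596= 0.09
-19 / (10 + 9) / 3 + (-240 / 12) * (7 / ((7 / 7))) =-421 / 3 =-140.33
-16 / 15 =-1.07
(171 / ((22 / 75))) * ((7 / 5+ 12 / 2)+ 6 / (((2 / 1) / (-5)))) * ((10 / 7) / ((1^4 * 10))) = -48735 / 77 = -632.92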